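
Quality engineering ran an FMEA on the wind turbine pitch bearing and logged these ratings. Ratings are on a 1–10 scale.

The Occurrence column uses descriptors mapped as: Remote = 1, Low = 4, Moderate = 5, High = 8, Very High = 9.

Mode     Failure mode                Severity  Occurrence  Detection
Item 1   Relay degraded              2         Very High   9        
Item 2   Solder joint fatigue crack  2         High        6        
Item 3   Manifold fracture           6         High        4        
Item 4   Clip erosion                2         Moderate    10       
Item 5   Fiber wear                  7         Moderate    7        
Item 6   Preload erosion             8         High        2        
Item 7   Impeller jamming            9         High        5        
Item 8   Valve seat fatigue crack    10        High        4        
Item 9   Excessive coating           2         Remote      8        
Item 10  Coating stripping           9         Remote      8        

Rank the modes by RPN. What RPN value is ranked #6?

128

RPN = Severity × Occurrence × Detection:
  Item 1: 2 × 9 × 9 = 162
  Item 2: 2 × 8 × 6 = 96
  Item 3: 6 × 8 × 4 = 192
  Item 4: 2 × 5 × 10 = 100
  Item 5: 7 × 5 × 7 = 245
  Item 6: 8 × 8 × 2 = 128
  Item 7: 9 × 8 × 5 = 360
  Item 8: 10 × 8 × 4 = 320
  Item 9: 2 × 1 × 8 = 16
  Item 10: 9 × 1 × 8 = 72
Sorted descending: 360, 320, 245, 192, 162, 128, 100, 96, 72, 16.
The sixth-highest RPN is 128 (Item 6).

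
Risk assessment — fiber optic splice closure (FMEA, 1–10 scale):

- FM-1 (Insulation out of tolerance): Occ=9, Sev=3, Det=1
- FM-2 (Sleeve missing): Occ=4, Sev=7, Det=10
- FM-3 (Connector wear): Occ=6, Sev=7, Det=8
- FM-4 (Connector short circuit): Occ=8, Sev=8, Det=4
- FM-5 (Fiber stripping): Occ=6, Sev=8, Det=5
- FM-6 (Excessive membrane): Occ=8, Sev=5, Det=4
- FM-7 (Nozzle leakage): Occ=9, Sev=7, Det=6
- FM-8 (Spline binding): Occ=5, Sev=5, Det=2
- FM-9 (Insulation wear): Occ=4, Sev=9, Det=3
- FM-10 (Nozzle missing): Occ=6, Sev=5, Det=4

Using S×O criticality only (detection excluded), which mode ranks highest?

Criticality = Severity × Occurrence:
  FM-1: 3 × 9 = 27
  FM-2: 7 × 4 = 28
  FM-3: 7 × 6 = 42
  FM-4: 8 × 8 = 64
  FM-5: 8 × 6 = 48
  FM-6: 5 × 8 = 40
  FM-7: 7 × 9 = 63
  FM-8: 5 × 5 = 25
  FM-9: 9 × 4 = 36
  FM-10: 5 × 6 = 30
Highest criticality is 64 → FM-4.

FM-4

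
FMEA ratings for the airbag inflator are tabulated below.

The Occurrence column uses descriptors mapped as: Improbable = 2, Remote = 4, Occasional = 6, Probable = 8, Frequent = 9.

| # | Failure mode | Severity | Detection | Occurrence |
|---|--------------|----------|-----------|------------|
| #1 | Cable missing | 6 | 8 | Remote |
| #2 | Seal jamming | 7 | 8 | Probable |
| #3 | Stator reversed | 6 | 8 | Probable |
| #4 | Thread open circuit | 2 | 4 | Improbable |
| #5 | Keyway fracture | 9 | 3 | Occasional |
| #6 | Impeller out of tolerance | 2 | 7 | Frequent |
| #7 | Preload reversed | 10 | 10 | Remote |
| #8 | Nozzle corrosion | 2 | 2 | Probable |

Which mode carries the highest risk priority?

RPN = Severity × Occurrence × Detection:
  #1: 6 × 4 × 8 = 192
  #2: 7 × 8 × 8 = 448
  #3: 6 × 8 × 8 = 384
  #4: 2 × 2 × 4 = 16
  #5: 9 × 6 × 3 = 162
  #6: 2 × 9 × 7 = 126
  #7: 10 × 4 × 10 = 400
  #8: 2 × 8 × 2 = 32
Highest RPN is 448 → #2.

#2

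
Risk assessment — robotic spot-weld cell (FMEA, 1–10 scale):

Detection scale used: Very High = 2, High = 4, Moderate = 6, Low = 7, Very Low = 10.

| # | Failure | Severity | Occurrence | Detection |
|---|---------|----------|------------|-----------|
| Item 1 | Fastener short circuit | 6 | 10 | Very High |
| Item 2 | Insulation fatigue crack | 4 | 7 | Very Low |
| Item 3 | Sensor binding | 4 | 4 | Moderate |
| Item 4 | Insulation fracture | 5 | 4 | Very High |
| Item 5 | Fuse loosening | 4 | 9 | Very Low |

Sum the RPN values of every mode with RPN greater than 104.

760

RPN = Severity × Occurrence × Detection:
  Item 1: 6 × 10 × 2 = 120
  Item 2: 4 × 7 × 10 = 280
  Item 3: 4 × 4 × 6 = 96
  Item 4: 5 × 4 × 2 = 40
  Item 5: 4 × 9 × 10 = 360
RPN > 104: Item 1 (120), Item 2 (280), Item 5 (360).
Sum: 120 + 280 + 360 = 760.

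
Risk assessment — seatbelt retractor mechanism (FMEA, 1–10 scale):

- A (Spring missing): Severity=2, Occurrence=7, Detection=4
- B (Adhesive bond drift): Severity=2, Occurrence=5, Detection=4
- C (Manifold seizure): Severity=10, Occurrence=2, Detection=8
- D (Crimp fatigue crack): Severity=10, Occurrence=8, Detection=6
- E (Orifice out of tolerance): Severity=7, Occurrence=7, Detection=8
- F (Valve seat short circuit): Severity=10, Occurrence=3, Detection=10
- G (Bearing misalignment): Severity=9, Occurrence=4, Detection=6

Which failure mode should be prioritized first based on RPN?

D

RPN = Severity × Occurrence × Detection:
  A: 2 × 7 × 4 = 56
  B: 2 × 5 × 4 = 40
  C: 10 × 2 × 8 = 160
  D: 10 × 8 × 6 = 480
  E: 7 × 7 × 8 = 392
  F: 10 × 3 × 10 = 300
  G: 9 × 4 × 6 = 216
Highest RPN is 480 → D.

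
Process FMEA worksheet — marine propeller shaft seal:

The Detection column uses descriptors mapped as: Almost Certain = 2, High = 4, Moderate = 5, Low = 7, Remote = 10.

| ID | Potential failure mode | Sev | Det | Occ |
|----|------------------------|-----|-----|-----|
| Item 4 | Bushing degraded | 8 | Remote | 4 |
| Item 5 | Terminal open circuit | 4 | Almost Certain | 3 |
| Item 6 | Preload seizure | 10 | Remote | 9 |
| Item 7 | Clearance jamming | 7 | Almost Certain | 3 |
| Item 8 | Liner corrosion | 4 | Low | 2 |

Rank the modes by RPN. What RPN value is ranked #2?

320

RPN = Severity × Occurrence × Detection:
  Item 4: 8 × 4 × 10 = 320
  Item 5: 4 × 3 × 2 = 24
  Item 6: 10 × 9 × 10 = 900
  Item 7: 7 × 3 × 2 = 42
  Item 8: 4 × 2 × 7 = 56
Sorted descending: 900, 320, 56, 42, 24.
The second-highest RPN is 320 (Item 4).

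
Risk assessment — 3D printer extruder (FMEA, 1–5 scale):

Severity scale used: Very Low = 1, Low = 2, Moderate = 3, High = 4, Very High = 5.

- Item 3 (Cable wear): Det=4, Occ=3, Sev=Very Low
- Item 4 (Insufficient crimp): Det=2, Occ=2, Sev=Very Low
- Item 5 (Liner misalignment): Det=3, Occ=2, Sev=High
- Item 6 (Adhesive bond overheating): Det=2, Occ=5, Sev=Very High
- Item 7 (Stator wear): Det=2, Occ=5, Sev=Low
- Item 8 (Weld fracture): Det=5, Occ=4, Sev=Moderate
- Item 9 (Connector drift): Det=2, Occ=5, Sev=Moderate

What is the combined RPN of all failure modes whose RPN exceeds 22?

RPN = Severity × Occurrence × Detection:
  Item 3: 1 × 3 × 4 = 12
  Item 4: 1 × 2 × 2 = 4
  Item 5: 4 × 2 × 3 = 24
  Item 6: 5 × 5 × 2 = 50
  Item 7: 2 × 5 × 2 = 20
  Item 8: 3 × 4 × 5 = 60
  Item 9: 3 × 5 × 2 = 30
RPN > 22: Item 5 (24), Item 6 (50), Item 8 (60), Item 9 (30).
Sum: 24 + 50 + 60 + 30 = 164.

164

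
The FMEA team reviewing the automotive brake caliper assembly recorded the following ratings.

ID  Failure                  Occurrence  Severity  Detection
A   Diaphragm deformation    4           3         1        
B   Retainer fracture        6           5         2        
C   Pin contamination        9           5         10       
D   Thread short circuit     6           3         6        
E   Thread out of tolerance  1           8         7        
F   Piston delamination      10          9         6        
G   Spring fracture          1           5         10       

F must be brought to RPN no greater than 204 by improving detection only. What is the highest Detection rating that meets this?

F: S=9, O=10, D=6 → current RPN = 540.
Fixed product = 90. Need 90 × D ≤ 204, so D ≤ 204/90 = 2.27.
Maximum integer Detection rating = 2 (gives RPN 180; D=3 would give 270 > 204).

2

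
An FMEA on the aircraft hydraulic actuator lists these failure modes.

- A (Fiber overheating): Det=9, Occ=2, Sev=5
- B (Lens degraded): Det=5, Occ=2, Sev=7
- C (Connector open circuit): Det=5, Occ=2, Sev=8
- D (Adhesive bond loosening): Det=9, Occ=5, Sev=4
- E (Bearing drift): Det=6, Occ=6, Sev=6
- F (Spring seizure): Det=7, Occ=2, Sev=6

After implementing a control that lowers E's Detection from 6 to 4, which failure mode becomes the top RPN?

D

RPN = Severity × Occurrence × Detection:
  A: 5 × 2 × 9 = 90
  B: 7 × 2 × 5 = 70
  C: 8 × 2 × 5 = 80
  D: 4 × 5 × 9 = 180
  E: 6 × 6 × 6 = 216
  F: 6 × 2 × 7 = 84
After action: E → 6 × 6 × 4 = 144.
Revised RPNs: D=180, E=144, A=90, F=84, C=80, B=70.
Highest is now D (180).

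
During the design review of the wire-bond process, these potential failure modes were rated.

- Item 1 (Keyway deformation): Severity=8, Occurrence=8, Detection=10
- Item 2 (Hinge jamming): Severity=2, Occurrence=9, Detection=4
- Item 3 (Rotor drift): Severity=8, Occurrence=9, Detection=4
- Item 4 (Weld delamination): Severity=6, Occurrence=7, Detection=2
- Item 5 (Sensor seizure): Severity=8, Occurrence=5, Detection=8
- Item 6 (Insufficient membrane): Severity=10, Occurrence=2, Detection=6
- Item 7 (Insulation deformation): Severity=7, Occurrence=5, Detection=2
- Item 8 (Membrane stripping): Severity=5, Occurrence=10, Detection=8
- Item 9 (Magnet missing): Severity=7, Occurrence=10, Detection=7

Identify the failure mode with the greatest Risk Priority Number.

Item 1

RPN = Severity × Occurrence × Detection:
  Item 1: 8 × 8 × 10 = 640
  Item 2: 2 × 9 × 4 = 72
  Item 3: 8 × 9 × 4 = 288
  Item 4: 6 × 7 × 2 = 84
  Item 5: 8 × 5 × 8 = 320
  Item 6: 10 × 2 × 6 = 120
  Item 7: 7 × 5 × 2 = 70
  Item 8: 5 × 10 × 8 = 400
  Item 9: 7 × 10 × 7 = 490
Highest RPN is 640 → Item 1.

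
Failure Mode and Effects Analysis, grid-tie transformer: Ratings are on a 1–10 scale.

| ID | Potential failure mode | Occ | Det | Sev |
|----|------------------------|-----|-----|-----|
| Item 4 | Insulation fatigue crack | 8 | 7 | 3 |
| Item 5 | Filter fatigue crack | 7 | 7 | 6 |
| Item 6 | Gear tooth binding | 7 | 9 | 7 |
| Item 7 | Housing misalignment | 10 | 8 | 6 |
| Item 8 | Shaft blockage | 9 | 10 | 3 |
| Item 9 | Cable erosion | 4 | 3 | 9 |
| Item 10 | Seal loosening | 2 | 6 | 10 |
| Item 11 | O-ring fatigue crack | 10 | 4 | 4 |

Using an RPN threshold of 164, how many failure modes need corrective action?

RPN = Severity × Occurrence × Detection:
  Item 4: 3 × 8 × 7 = 168
  Item 5: 6 × 7 × 7 = 294
  Item 6: 7 × 7 × 9 = 441
  Item 7: 6 × 10 × 8 = 480
  Item 8: 3 × 9 × 10 = 270
  Item 9: 9 × 4 × 3 = 108
  Item 10: 10 × 2 × 6 = 120
  Item 11: 4 × 10 × 4 = 160
Modes with RPN ≥ 164: Item 4 (168), Item 5 (294), Item 6 (441), Item 7 (480), Item 8 (270) → 5.

5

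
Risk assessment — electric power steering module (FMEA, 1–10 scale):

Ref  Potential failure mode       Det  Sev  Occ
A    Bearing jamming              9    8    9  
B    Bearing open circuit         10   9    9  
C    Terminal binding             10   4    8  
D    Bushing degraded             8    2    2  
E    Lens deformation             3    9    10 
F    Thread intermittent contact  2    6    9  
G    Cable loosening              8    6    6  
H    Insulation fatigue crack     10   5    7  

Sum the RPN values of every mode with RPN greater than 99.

RPN = Severity × Occurrence × Detection:
  A: 8 × 9 × 9 = 648
  B: 9 × 9 × 10 = 810
  C: 4 × 8 × 10 = 320
  D: 2 × 2 × 8 = 32
  E: 9 × 10 × 3 = 270
  F: 6 × 9 × 2 = 108
  G: 6 × 6 × 8 = 288
  H: 5 × 7 × 10 = 350
RPN > 99: A (648), B (810), C (320), E (270), F (108), G (288), H (350).
Sum: 648 + 810 + 320 + 270 + 108 + 288 + 350 = 2794.

2794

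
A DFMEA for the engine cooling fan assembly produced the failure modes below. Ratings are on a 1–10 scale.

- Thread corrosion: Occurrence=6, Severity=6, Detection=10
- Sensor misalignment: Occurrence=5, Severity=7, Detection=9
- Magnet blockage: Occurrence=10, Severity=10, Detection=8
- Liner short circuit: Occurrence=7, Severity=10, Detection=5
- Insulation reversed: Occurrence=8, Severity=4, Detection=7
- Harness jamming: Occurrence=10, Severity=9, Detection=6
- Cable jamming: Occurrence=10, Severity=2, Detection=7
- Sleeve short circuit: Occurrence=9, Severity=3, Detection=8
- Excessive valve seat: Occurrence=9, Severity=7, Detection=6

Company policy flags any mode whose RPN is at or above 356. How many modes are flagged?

RPN = Severity × Occurrence × Detection:
  Thread corrosion: 6 × 6 × 10 = 360
  Sensor misalignment: 7 × 5 × 9 = 315
  Magnet blockage: 10 × 10 × 8 = 800
  Liner short circuit: 10 × 7 × 5 = 350
  Insulation reversed: 4 × 8 × 7 = 224
  Harness jamming: 9 × 10 × 6 = 540
  Cable jamming: 2 × 10 × 7 = 140
  Sleeve short circuit: 3 × 9 × 8 = 216
  Excessive valve seat: 7 × 9 × 6 = 378
Modes with RPN ≥ 356: Thread corrosion (360), Magnet blockage (800), Harness jamming (540), Excessive valve seat (378) → 4.

4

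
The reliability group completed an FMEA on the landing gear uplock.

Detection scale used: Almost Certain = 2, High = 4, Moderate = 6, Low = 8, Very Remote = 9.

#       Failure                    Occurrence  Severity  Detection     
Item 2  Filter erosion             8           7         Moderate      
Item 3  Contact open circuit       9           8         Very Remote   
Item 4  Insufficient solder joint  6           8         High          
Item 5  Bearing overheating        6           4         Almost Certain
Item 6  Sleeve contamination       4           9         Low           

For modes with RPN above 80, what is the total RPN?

RPN = Severity × Occurrence × Detection:
  Item 2: 7 × 8 × 6 = 336
  Item 3: 8 × 9 × 9 = 648
  Item 4: 8 × 6 × 4 = 192
  Item 5: 4 × 6 × 2 = 48
  Item 6: 9 × 4 × 8 = 288
RPN > 80: Item 2 (336), Item 3 (648), Item 4 (192), Item 6 (288).
Sum: 336 + 648 + 192 + 288 = 1464.

1464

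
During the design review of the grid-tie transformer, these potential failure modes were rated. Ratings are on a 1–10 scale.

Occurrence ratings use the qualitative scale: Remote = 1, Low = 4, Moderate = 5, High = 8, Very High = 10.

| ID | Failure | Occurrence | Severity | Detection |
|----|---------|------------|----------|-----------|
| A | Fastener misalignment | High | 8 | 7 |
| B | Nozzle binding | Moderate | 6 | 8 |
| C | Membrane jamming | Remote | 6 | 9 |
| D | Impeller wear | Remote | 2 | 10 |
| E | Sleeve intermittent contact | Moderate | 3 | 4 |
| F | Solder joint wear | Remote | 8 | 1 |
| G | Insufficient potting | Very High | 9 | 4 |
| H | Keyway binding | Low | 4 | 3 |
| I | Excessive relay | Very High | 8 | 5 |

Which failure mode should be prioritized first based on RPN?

RPN = Severity × Occurrence × Detection:
  A: 8 × 8 × 7 = 448
  B: 6 × 5 × 8 = 240
  C: 6 × 1 × 9 = 54
  D: 2 × 1 × 10 = 20
  E: 3 × 5 × 4 = 60
  F: 8 × 1 × 1 = 8
  G: 9 × 10 × 4 = 360
  H: 4 × 4 × 3 = 48
  I: 8 × 10 × 5 = 400
Highest RPN is 448 → A.

A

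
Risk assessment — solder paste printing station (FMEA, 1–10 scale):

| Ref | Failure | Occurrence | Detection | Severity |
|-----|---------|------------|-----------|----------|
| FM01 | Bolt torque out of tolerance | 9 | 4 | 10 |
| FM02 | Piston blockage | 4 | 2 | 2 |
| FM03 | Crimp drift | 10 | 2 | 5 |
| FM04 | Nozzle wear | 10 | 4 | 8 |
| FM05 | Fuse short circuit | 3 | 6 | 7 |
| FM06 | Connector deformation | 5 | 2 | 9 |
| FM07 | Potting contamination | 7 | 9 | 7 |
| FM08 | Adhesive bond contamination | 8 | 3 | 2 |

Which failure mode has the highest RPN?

FM07

RPN = Severity × Occurrence × Detection:
  FM01: 10 × 9 × 4 = 360
  FM02: 2 × 4 × 2 = 16
  FM03: 5 × 10 × 2 = 100
  FM04: 8 × 10 × 4 = 320
  FM05: 7 × 3 × 6 = 126
  FM06: 9 × 5 × 2 = 90
  FM07: 7 × 7 × 9 = 441
  FM08: 2 × 8 × 3 = 48
Highest RPN is 441 → FM07.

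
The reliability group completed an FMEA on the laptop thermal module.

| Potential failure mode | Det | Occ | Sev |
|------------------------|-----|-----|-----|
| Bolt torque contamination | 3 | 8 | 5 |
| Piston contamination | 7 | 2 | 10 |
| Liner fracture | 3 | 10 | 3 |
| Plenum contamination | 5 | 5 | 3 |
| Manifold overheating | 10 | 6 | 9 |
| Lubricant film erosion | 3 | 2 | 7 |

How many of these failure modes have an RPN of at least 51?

5

RPN = Severity × Occurrence × Detection:
  Bolt torque contamination: 5 × 8 × 3 = 120
  Piston contamination: 10 × 2 × 7 = 140
  Liner fracture: 3 × 10 × 3 = 90
  Plenum contamination: 3 × 5 × 5 = 75
  Manifold overheating: 9 × 6 × 10 = 540
  Lubricant film erosion: 7 × 2 × 3 = 42
Modes with RPN ≥ 51: Bolt torque contamination (120), Piston contamination (140), Liner fracture (90), Plenum contamination (75), Manifold overheating (540) → 5.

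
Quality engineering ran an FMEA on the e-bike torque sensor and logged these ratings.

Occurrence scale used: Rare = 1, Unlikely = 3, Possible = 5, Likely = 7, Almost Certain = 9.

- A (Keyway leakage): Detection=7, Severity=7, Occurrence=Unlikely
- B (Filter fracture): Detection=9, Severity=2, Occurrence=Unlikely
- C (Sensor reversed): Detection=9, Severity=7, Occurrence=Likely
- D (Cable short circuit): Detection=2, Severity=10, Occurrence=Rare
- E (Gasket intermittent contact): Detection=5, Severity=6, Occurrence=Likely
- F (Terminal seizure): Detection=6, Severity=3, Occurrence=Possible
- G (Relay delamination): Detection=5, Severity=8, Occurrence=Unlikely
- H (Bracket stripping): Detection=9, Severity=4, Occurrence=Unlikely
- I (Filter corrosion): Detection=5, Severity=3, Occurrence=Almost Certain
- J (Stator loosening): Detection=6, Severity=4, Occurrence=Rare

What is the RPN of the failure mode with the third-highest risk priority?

147

RPN = Severity × Occurrence × Detection:
  A: 7 × 3 × 7 = 147
  B: 2 × 3 × 9 = 54
  C: 7 × 7 × 9 = 441
  D: 10 × 1 × 2 = 20
  E: 6 × 7 × 5 = 210
  F: 3 × 5 × 6 = 90
  G: 8 × 3 × 5 = 120
  H: 4 × 3 × 9 = 108
  I: 3 × 9 × 5 = 135
  J: 4 × 1 × 6 = 24
Sorted descending: 441, 210, 147, 135, 120, 108, 90, 54, 24, 20.
The third-highest RPN is 147 (A).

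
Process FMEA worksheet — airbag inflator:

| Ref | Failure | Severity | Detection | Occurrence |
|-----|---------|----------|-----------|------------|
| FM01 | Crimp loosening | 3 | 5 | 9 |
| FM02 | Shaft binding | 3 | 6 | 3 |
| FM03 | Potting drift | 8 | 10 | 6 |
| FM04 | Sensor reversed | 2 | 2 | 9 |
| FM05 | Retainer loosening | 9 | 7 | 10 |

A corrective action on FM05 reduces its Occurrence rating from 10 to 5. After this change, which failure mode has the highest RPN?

FM03

RPN = Severity × Occurrence × Detection:
  FM01: 3 × 9 × 5 = 135
  FM02: 3 × 3 × 6 = 54
  FM03: 8 × 6 × 10 = 480
  FM04: 2 × 9 × 2 = 36
  FM05: 9 × 10 × 7 = 630
After action: FM05 → 9 × 5 × 7 = 315.
Revised RPNs: FM03=480, FM05=315, FM01=135, FM02=54, FM04=36.
Highest is now FM03 (480).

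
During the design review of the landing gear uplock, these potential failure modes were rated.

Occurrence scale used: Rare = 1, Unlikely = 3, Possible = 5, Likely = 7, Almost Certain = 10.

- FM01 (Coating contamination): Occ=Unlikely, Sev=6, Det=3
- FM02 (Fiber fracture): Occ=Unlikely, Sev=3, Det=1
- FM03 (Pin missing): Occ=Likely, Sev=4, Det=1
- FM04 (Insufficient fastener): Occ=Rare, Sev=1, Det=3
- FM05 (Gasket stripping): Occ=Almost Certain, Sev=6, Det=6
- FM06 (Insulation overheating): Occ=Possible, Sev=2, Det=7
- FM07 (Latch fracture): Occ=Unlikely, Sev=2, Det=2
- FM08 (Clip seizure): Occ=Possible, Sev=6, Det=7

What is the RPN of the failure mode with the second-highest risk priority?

210

RPN = Severity × Occurrence × Detection:
  FM01: 6 × 3 × 3 = 54
  FM02: 3 × 3 × 1 = 9
  FM03: 4 × 7 × 1 = 28
  FM04: 1 × 1 × 3 = 3
  FM05: 6 × 10 × 6 = 360
  FM06: 2 × 5 × 7 = 70
  FM07: 2 × 3 × 2 = 12
  FM08: 6 × 5 × 7 = 210
Sorted descending: 360, 210, 70, 54, 28, 12, 9, 3.
The second-highest RPN is 210 (FM08).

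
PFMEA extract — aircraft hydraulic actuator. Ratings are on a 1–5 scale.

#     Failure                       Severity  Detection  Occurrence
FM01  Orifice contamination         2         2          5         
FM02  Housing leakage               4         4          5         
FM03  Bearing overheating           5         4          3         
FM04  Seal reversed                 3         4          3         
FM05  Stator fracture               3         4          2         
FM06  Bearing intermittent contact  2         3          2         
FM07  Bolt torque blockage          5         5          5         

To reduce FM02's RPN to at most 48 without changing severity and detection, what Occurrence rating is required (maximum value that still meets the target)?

FM02: S=4, O=5, D=4 → current RPN = 80.
Fixed product = 16. Need 16 × O ≤ 48, so O ≤ 48/16 = 3.00.
Maximum integer Occurrence rating = 3 (gives RPN 48; O=4 would give 64 > 48).

3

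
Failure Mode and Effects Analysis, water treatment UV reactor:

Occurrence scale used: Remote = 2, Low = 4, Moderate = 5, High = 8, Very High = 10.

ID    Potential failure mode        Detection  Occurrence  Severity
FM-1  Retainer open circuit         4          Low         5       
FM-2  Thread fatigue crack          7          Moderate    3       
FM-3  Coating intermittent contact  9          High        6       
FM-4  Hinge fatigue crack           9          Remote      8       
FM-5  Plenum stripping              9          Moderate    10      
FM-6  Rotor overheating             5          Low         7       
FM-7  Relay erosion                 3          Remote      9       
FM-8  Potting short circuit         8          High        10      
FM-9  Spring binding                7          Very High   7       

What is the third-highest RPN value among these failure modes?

RPN = Severity × Occurrence × Detection:
  FM-1: 5 × 4 × 4 = 80
  FM-2: 3 × 5 × 7 = 105
  FM-3: 6 × 8 × 9 = 432
  FM-4: 8 × 2 × 9 = 144
  FM-5: 10 × 5 × 9 = 450
  FM-6: 7 × 4 × 5 = 140
  FM-7: 9 × 2 × 3 = 54
  FM-8: 10 × 8 × 8 = 640
  FM-9: 7 × 10 × 7 = 490
Sorted descending: 640, 490, 450, 432, 144, 140, 105, 80, 54.
The third-highest RPN is 450 (FM-5).

450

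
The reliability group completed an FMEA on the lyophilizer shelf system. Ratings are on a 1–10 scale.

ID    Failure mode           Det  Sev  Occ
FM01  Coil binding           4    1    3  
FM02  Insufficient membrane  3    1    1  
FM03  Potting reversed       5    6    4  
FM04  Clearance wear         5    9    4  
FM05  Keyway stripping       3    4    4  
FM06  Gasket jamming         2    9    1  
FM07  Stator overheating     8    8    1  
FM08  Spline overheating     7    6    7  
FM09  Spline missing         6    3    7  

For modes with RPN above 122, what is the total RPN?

600

RPN = Severity × Occurrence × Detection:
  FM01: 1 × 3 × 4 = 12
  FM02: 1 × 1 × 3 = 3
  FM03: 6 × 4 × 5 = 120
  FM04: 9 × 4 × 5 = 180
  FM05: 4 × 4 × 3 = 48
  FM06: 9 × 1 × 2 = 18
  FM07: 8 × 1 × 8 = 64
  FM08: 6 × 7 × 7 = 294
  FM09: 3 × 7 × 6 = 126
RPN > 122: FM04 (180), FM08 (294), FM09 (126).
Sum: 180 + 294 + 126 = 600.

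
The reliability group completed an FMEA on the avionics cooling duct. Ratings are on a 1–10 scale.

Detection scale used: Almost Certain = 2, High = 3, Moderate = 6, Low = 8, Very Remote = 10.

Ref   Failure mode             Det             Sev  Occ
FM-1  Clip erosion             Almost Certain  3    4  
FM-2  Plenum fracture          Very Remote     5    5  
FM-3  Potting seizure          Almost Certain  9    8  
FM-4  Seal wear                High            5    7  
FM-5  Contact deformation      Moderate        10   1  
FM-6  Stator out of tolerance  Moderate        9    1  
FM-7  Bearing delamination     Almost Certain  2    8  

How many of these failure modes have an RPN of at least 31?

RPN = Severity × Occurrence × Detection:
  FM-1: 3 × 4 × 2 = 24
  FM-2: 5 × 5 × 10 = 250
  FM-3: 9 × 8 × 2 = 144
  FM-4: 5 × 7 × 3 = 105
  FM-5: 10 × 1 × 6 = 60
  FM-6: 9 × 1 × 6 = 54
  FM-7: 2 × 8 × 2 = 32
Modes with RPN ≥ 31: FM-2 (250), FM-3 (144), FM-4 (105), FM-5 (60), FM-6 (54), FM-7 (32) → 6.

6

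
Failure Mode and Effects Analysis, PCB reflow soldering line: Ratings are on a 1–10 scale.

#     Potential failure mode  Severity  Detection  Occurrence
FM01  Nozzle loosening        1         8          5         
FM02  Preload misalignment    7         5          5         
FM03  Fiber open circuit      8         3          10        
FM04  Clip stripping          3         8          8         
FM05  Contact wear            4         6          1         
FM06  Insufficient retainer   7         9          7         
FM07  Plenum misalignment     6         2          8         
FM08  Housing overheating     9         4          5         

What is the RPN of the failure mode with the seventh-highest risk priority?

RPN = Severity × Occurrence × Detection:
  FM01: 1 × 5 × 8 = 40
  FM02: 7 × 5 × 5 = 175
  FM03: 8 × 10 × 3 = 240
  FM04: 3 × 8 × 8 = 192
  FM05: 4 × 1 × 6 = 24
  FM06: 7 × 7 × 9 = 441
  FM07: 6 × 8 × 2 = 96
  FM08: 9 × 5 × 4 = 180
Sorted descending: 441, 240, 192, 180, 175, 96, 40, 24.
The seventh-highest RPN is 40 (FM01).

40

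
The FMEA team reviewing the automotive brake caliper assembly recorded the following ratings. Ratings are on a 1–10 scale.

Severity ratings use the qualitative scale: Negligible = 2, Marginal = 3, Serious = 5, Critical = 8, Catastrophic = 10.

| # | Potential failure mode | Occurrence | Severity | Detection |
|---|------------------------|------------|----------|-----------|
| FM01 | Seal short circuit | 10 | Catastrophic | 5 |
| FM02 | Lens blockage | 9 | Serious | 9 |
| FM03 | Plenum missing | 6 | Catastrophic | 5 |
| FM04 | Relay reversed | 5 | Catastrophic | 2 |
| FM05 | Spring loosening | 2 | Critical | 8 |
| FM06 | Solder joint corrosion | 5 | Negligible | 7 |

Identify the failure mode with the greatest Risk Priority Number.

FM01

RPN = Severity × Occurrence × Detection:
  FM01: 10 × 10 × 5 = 500
  FM02: 5 × 9 × 9 = 405
  FM03: 10 × 6 × 5 = 300
  FM04: 10 × 5 × 2 = 100
  FM05: 8 × 2 × 8 = 128
  FM06: 2 × 5 × 7 = 70
Highest RPN is 500 → FM01.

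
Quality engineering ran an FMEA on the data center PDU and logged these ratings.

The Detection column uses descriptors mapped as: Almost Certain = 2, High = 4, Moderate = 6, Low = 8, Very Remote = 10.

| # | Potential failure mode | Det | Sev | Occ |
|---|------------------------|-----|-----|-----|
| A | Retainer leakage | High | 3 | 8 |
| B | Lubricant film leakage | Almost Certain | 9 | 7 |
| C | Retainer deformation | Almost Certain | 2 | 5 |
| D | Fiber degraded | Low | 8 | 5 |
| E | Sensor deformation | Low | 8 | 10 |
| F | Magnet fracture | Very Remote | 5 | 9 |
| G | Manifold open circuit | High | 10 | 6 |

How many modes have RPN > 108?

RPN = Severity × Occurrence × Detection:
  A: 3 × 8 × 4 = 96
  B: 9 × 7 × 2 = 126
  C: 2 × 5 × 2 = 20
  D: 8 × 5 × 8 = 320
  E: 8 × 10 × 8 = 640
  F: 5 × 9 × 10 = 450
  G: 10 × 6 × 4 = 240
Modes with RPN > 108: B (126), D (320), E (640), F (450), G (240) → 5.

5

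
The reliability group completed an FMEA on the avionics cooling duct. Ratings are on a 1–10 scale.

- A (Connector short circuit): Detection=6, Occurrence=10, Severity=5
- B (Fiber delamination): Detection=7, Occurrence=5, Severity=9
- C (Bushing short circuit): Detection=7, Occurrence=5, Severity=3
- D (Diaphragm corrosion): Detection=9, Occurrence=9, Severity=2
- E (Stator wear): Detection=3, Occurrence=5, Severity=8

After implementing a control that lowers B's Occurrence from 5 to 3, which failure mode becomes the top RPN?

RPN = Severity × Occurrence × Detection:
  A: 5 × 10 × 6 = 300
  B: 9 × 5 × 7 = 315
  C: 3 × 5 × 7 = 105
  D: 2 × 9 × 9 = 162
  E: 8 × 5 × 3 = 120
After action: B → 9 × 3 × 7 = 189.
Revised RPNs: A=300, B=189, D=162, E=120, C=105.
Highest is now A (300).

A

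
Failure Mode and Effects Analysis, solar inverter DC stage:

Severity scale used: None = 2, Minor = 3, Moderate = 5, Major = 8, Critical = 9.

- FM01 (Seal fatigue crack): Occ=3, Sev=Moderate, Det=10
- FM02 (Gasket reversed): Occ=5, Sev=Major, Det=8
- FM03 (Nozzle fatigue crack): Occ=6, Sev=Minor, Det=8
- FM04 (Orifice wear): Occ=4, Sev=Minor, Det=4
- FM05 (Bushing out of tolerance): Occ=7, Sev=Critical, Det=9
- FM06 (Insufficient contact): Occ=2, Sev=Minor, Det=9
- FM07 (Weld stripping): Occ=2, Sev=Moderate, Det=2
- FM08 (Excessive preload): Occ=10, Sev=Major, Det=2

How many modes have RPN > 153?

3

RPN = Severity × Occurrence × Detection:
  FM01: 5 × 3 × 10 = 150
  FM02: 8 × 5 × 8 = 320
  FM03: 3 × 6 × 8 = 144
  FM04: 3 × 4 × 4 = 48
  FM05: 9 × 7 × 9 = 567
  FM06: 3 × 2 × 9 = 54
  FM07: 5 × 2 × 2 = 20
  FM08: 8 × 10 × 2 = 160
Modes with RPN > 153: FM02 (320), FM05 (567), FM08 (160) → 3.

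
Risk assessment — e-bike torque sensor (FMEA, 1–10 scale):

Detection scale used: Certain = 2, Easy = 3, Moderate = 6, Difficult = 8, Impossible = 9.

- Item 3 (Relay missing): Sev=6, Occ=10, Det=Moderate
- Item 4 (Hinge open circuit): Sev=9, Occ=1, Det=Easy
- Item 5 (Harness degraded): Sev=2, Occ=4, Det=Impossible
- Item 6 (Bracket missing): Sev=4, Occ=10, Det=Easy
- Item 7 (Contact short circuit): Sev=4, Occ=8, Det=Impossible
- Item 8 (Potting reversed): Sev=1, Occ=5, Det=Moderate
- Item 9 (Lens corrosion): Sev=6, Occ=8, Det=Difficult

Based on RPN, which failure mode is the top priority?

Item 9

RPN = Severity × Occurrence × Detection:
  Item 3: 6 × 10 × 6 = 360
  Item 4: 9 × 1 × 3 = 27
  Item 5: 2 × 4 × 9 = 72
  Item 6: 4 × 10 × 3 = 120
  Item 7: 4 × 8 × 9 = 288
  Item 8: 1 × 5 × 6 = 30
  Item 9: 6 × 8 × 8 = 384
Highest RPN is 384 → Item 9.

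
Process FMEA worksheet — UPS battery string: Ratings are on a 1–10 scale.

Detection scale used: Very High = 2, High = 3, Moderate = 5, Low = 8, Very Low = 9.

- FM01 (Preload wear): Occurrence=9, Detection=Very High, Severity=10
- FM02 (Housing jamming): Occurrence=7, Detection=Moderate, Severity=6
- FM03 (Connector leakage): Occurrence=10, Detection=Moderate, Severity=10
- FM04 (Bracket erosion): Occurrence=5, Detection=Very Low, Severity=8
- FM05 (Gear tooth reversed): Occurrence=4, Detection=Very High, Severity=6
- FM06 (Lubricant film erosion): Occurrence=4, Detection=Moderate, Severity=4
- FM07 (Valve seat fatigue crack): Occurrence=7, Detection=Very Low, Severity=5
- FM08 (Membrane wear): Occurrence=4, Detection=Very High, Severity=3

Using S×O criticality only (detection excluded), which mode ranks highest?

Criticality = Severity × Occurrence:
  FM01: 10 × 9 = 90
  FM02: 6 × 7 = 42
  FM03: 10 × 10 = 100
  FM04: 8 × 5 = 40
  FM05: 6 × 4 = 24
  FM06: 4 × 4 = 16
  FM07: 5 × 7 = 35
  FM08: 3 × 4 = 12
Highest criticality is 100 → FM03.

FM03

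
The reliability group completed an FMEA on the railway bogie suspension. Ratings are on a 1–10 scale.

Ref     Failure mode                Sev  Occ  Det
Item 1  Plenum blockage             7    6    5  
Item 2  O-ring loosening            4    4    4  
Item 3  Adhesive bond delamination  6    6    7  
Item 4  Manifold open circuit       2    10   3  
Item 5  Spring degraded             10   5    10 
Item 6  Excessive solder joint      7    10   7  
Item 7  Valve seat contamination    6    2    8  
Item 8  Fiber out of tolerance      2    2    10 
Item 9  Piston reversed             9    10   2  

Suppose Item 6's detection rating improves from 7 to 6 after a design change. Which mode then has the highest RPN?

RPN = Severity × Occurrence × Detection:
  Item 1: 7 × 6 × 5 = 210
  Item 2: 4 × 4 × 4 = 64
  Item 3: 6 × 6 × 7 = 252
  Item 4: 2 × 10 × 3 = 60
  Item 5: 10 × 5 × 10 = 500
  Item 6: 7 × 10 × 7 = 490
  Item 7: 6 × 2 × 8 = 96
  Item 8: 2 × 2 × 10 = 40
  Item 9: 9 × 10 × 2 = 180
After action: Item 6 → 7 × 10 × 6 = 420.
Revised RPNs: Item 5=500, Item 6=420, Item 3=252, Item 1=210, Item 9=180, Item 7=96, Item 2=64, Item 4=60, Item 8=40.
Highest is now Item 5 (500).

Item 5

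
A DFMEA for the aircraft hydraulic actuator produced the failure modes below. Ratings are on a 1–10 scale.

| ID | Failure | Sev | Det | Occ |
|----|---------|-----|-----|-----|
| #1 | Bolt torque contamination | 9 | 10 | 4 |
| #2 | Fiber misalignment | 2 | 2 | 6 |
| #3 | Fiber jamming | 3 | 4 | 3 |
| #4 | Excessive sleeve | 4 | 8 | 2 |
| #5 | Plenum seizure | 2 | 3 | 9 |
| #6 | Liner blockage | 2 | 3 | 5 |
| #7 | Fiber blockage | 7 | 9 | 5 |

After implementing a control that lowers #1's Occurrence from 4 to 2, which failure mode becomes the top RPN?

#7

RPN = Severity × Occurrence × Detection:
  #1: 9 × 4 × 10 = 360
  #2: 2 × 6 × 2 = 24
  #3: 3 × 3 × 4 = 36
  #4: 4 × 2 × 8 = 64
  #5: 2 × 9 × 3 = 54
  #6: 2 × 5 × 3 = 30
  #7: 7 × 5 × 9 = 315
After action: #1 → 9 × 2 × 10 = 180.
Revised RPNs: #7=315, #1=180, #4=64, #5=54, #3=36, #6=30, #2=24.
Highest is now #7 (315).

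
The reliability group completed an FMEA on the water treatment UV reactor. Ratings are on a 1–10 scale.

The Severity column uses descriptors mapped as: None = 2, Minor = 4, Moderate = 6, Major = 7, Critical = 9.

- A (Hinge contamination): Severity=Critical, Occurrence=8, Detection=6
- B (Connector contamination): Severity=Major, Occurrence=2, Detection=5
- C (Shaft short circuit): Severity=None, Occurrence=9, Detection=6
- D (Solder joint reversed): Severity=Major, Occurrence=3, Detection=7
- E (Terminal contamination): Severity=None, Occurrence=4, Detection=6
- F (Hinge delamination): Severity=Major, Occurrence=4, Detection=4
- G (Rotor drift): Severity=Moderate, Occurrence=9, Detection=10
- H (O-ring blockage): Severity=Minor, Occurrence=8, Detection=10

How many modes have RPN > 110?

5

RPN = Severity × Occurrence × Detection:
  A: 9 × 8 × 6 = 432
  B: 7 × 2 × 5 = 70
  C: 2 × 9 × 6 = 108
  D: 7 × 3 × 7 = 147
  E: 2 × 4 × 6 = 48
  F: 7 × 4 × 4 = 112
  G: 6 × 9 × 10 = 540
  H: 4 × 8 × 10 = 320
Modes with RPN > 110: A (432), D (147), F (112), G (540), H (320) → 5.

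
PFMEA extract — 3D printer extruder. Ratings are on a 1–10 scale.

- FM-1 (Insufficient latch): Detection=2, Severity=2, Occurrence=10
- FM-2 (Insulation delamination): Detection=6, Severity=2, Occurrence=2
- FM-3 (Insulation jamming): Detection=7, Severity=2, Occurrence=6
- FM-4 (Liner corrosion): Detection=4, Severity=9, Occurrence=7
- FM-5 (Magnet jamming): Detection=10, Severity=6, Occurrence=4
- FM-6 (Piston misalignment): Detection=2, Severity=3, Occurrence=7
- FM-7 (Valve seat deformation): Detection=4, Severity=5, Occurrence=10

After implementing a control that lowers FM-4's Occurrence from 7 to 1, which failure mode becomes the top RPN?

FM-5

RPN = Severity × Occurrence × Detection:
  FM-1: 2 × 10 × 2 = 40
  FM-2: 2 × 2 × 6 = 24
  FM-3: 2 × 6 × 7 = 84
  FM-4: 9 × 7 × 4 = 252
  FM-5: 6 × 4 × 10 = 240
  FM-6: 3 × 7 × 2 = 42
  FM-7: 5 × 10 × 4 = 200
After action: FM-4 → 9 × 1 × 4 = 36.
Revised RPNs: FM-5=240, FM-7=200, FM-3=84, FM-6=42, FM-1=40, FM-4=36, FM-2=24.
Highest is now FM-5 (240).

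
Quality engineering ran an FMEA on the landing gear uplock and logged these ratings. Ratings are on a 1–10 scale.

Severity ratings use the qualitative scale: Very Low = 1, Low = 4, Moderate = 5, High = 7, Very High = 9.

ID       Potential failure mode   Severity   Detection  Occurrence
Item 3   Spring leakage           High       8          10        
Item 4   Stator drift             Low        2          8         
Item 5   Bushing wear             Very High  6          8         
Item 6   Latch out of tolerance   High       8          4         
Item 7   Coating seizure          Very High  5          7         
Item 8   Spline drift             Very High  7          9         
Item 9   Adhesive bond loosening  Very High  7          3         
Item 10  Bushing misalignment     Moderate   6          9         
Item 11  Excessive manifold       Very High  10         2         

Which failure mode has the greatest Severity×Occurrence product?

Criticality = Severity × Occurrence:
  Item 3: 7 × 10 = 70
  Item 4: 4 × 8 = 32
  Item 5: 9 × 8 = 72
  Item 6: 7 × 4 = 28
  Item 7: 9 × 7 = 63
  Item 8: 9 × 9 = 81
  Item 9: 9 × 3 = 27
  Item 10: 5 × 9 = 45
  Item 11: 9 × 2 = 18
Highest criticality is 81 → Item 8.

Item 8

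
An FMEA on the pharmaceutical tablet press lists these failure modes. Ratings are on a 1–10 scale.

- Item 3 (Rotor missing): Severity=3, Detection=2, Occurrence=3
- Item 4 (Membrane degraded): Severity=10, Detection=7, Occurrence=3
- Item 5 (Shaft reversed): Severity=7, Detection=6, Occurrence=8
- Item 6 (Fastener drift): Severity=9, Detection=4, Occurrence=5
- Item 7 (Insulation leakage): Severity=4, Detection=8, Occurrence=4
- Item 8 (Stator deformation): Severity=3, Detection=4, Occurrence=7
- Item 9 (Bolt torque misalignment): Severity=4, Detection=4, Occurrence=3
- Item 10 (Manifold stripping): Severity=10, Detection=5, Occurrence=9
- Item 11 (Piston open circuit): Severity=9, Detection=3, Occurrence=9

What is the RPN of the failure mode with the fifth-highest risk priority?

180

RPN = Severity × Occurrence × Detection:
  Item 3: 3 × 3 × 2 = 18
  Item 4: 10 × 3 × 7 = 210
  Item 5: 7 × 8 × 6 = 336
  Item 6: 9 × 5 × 4 = 180
  Item 7: 4 × 4 × 8 = 128
  Item 8: 3 × 7 × 4 = 84
  Item 9: 4 × 3 × 4 = 48
  Item 10: 10 × 9 × 5 = 450
  Item 11: 9 × 9 × 3 = 243
Sorted descending: 450, 336, 243, 210, 180, 128, 84, 48, 18.
The fifth-highest RPN is 180 (Item 6).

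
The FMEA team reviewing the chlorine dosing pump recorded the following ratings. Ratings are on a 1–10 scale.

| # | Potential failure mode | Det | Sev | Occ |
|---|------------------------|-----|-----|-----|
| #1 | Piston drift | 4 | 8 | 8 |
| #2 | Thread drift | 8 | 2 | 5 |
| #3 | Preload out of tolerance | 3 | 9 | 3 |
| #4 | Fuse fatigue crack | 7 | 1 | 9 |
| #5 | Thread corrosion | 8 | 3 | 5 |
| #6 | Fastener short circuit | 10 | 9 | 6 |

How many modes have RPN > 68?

RPN = Severity × Occurrence × Detection:
  #1: 8 × 8 × 4 = 256
  #2: 2 × 5 × 8 = 80
  #3: 9 × 3 × 3 = 81
  #4: 1 × 9 × 7 = 63
  #5: 3 × 5 × 8 = 120
  #6: 9 × 6 × 10 = 540
Modes with RPN > 68: #1 (256), #2 (80), #3 (81), #5 (120), #6 (540) → 5.

5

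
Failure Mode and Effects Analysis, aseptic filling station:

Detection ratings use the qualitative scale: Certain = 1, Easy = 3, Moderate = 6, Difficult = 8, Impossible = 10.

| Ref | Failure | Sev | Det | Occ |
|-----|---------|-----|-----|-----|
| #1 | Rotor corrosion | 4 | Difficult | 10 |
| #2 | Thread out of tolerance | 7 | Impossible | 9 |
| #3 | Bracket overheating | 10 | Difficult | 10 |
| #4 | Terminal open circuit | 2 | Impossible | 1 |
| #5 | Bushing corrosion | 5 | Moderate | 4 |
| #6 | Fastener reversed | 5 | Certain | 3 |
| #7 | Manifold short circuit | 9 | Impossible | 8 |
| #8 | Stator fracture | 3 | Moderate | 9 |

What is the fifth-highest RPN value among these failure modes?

RPN = Severity × Occurrence × Detection:
  #1: 4 × 10 × 8 = 320
  #2: 7 × 9 × 10 = 630
  #3: 10 × 10 × 8 = 800
  #4: 2 × 1 × 10 = 20
  #5: 5 × 4 × 6 = 120
  #6: 5 × 3 × 1 = 15
  #7: 9 × 8 × 10 = 720
  #8: 3 × 9 × 6 = 162
Sorted descending: 800, 720, 630, 320, 162, 120, 20, 15.
The fifth-highest RPN is 162 (#8).

162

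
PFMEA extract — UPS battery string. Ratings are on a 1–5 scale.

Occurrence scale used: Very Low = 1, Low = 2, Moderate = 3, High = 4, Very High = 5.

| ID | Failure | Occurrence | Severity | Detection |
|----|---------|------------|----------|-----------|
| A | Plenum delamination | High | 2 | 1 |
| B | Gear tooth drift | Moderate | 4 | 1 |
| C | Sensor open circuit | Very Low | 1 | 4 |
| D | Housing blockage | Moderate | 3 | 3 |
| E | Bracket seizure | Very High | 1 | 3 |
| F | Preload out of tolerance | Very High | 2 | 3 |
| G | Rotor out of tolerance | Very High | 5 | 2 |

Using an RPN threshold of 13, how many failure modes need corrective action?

4

RPN = Severity × Occurrence × Detection:
  A: 2 × 4 × 1 = 8
  B: 4 × 3 × 1 = 12
  C: 1 × 1 × 4 = 4
  D: 3 × 3 × 3 = 27
  E: 1 × 5 × 3 = 15
  F: 2 × 5 × 3 = 30
  G: 5 × 5 × 2 = 50
Modes with RPN ≥ 13: D (27), E (15), F (30), G (50) → 4.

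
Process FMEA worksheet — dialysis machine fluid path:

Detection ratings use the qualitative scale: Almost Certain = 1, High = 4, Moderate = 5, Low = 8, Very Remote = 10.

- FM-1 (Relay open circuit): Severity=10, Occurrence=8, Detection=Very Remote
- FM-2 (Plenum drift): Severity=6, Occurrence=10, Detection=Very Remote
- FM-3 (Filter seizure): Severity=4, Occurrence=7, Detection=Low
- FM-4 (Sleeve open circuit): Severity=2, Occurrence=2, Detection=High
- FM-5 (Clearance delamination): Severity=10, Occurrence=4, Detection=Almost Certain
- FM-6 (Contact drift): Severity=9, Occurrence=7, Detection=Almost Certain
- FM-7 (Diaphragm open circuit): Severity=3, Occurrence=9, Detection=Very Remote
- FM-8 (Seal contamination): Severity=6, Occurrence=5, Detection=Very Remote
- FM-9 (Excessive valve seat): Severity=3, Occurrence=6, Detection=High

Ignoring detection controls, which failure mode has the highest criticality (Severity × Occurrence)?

FM-1

Criticality = Severity × Occurrence:
  FM-1: 10 × 8 = 80
  FM-2: 6 × 10 = 60
  FM-3: 4 × 7 = 28
  FM-4: 2 × 2 = 4
  FM-5: 10 × 4 = 40
  FM-6: 9 × 7 = 63
  FM-7: 3 × 9 = 27
  FM-8: 6 × 5 = 30
  FM-9: 3 × 6 = 18
Highest criticality is 80 → FM-1.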